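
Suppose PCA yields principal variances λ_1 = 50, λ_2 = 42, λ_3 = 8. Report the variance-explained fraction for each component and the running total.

Step 1 — total variance = trace(Sigma) = Σ λ_i = 50 + 42 + 8 = 100.

Step 2 — fraction explained by component i = λ_i / Σ λ:
  PC1: 50/100 = 0.5
  PC2: 42/100 = 0.42
  PC3: 8/100 = 0.08

Step 3 — cumulative fraction after k components = (λ_1 + ... + λ_k) / Σ λ:
  k = 1: 50/100 = 0.5
  k = 2: (50 + 42)/100 = 92/100 = 0.92
  k = 3: (50 + 42 + 8)/100 = 100/100 = 1

Summary (fraction, with percent):

explained: PC1 0.5 (50%), PC2 0.42 (42%), PC3 0.08 (8%);  cumulative: 0.5, 0.92, 1


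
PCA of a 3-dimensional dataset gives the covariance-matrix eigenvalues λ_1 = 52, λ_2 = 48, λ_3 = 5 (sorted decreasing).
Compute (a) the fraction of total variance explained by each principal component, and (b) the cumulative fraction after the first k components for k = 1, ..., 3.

Step 1 — total variance = trace(Sigma) = Σ λ_i = 52 + 48 + 5 = 105.

Step 2 — fraction explained by component i = λ_i / Σ λ:
  PC1: 52/105 = 0.4952
  PC2: 48/105 = 0.4571
  PC3: 5/105 = 0.0476

Step 3 — cumulative fraction after k components = (λ_1 + ... + λ_k) / Σ λ:
  k = 1: 52/105 = 0.4952
  k = 2: (52 + 48)/105 = 100/105 = 0.9524
  k = 3: (52 + 48 + 5)/105 = 105/105 = 1

Summary (fraction, with percent):

explained: PC1 0.4952 (49.52%), PC2 0.4571 (45.71%), PC3 0.0476 (4.76%);  cumulative: 0.4952, 0.9524, 1


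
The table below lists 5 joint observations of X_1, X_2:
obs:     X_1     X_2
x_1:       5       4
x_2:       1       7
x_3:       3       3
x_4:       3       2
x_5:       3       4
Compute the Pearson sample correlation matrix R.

Step 1 — column means:
  mean(X_1) = (5 + 1 + 3 + 3 + 3) / 5 = 15/5 = 3
  mean(X_2) = (4 + 7 + 3 + 2 + 4) / 5 = 20/5 = 4

Step 2 — sample variances and covariances s[i,j] = (1/(n-1)) · Σ_k (x_{k,i} - mean_i) · (x_{k,j} - mean_j), with n-1 = 4:
  s[X_1,X_1] = ((2)·(2) + (-2)·(-2) + (0)·(0) + (0)·(0) + (0)·(0)) / 4 = 8/4 = 2
  s[X_1,X_2] = ((2)·(0) + (-2)·(3) + (0)·(-1) + (0)·(-2) + (0)·(0)) / 4 = -6/4 = -1.5
  s[X_2,X_2] = ((0)·(0) + (3)·(3) + (-1)·(-1) + (-2)·(-2) + (0)·(0)) / 4 = 14/4 = 3.5
  Sample standard deviations s_i = √(s[i,i]):
  s(X_1) = √(2) = 1.4142
  s(X_2) = √(3.5) = 1.8708

Step 3 — r_{ij} = s_{ij} / (s_i · s_j):
  r[X_1,X_1] = 1 (diagonal).
  r[X_1,X_2] = -1.5 / (1.4142 · 1.8708) = -1.5 / 2.6458 = -0.5669
  r[X_2,X_2] = 1 (diagonal).

R is symmetric with unit diagonal. Assembling:

R = [[1, -0.5669],
 [-0.5669, 1]]


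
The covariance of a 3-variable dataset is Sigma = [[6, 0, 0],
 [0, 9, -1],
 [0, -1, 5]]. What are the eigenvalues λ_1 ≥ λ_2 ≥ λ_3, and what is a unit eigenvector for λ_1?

Step 1 — characteristic polynomial p(λ) = det(λI - Sigma) = λ³ - tr·λ² + c_1·λ - det, where tr = trace, c_1 = sum of the principal 2×2 minors, det = det(Sigma):
  tr = 6 + 9 + 5 = 20,
  c_1 = (6·9 - (0)²) + (6·5 - (0)²) + (9·5 - (-1)²) = 54 + 30 + 44 = 128,
  det = 6·(9·5 - (-1)²) - (0)·((0)·5 - (-1)·(0)) + (0)·((0)·(-1) - 9·(0)) = 6·(44) - (0)·(0) + (0)·(0) = 264.
  So p(λ) = λ³ - 20λ² + 128λ - 264.
Step 2 — look for an integer root (rational root theorem: any rational root is an integer divisor of 264). Testing λ = 6:
  p(6) = 216 - 720 + 768 - 264 = 0  ✓
  Dividing out (λ - 6): p(λ) = (λ - 6)(λ² - 14λ + 44).
Step 3 — remaining eigenvalues from the quadratic λ² - 14λ + 44 = 0:
  Δ = 14² - 4·44 = 196 - 176 = 20,  λ = (14 ± √20)/2 = (14 ± 4.4721)/2 ≈ 9.2361 or 4.7639.
  Sorted: λ_1 = 9.2361,  λ_2 = 6,  λ_3 = 4.7639  (check: sum = 20 = tr ✓).

Step 4 — unit eigenvector for λ_1 ≈ 9.2361: v spans the null space of (Sigma - λ_1 I), whose rows are
  r_1 = (-3.2361, 0, 0),  r_2 = (0, -0.2361, -1),  r_3 = (0, -1, -4.2361).
  v is orthogonal to every row, so take v ∝ r_1 × r_2 = ((0)·(-1) - (0)·(-0.2361), (0)·(0) - (-3.2361)·(-1), (-3.2361)·(-0.2361) - (0)·(0)) ≈ (0, -3.2361, 0.7639).
  Rescale (multiply by -1 so the first nonzero entry is positive): u = (0, 3.2361, -0.7639).
  ||u|| = √((0)² + (3.2361)² + (-0.7639)²) = √(11.0557) ≈ 3.325,  v_1 = u/||u|| ≈ (0, 0.9732, -0.2298) (||v_1|| = 1).

λ_1 = 9.2361,  λ_2 = 6,  λ_3 = 4.7639;  v_1 ≈ (0, 0.9732, -0.2298)


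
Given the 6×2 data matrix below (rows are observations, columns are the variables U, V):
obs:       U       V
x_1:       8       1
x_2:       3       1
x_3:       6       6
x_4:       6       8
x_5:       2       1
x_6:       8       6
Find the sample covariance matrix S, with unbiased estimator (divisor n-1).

Step 1 — column means:
  mean(U) = (8 + 3 + 6 + 6 + 2 + 8) / 6 = 33/6 = 5.5
  mean(V) = (1 + 1 + 6 + 8 + 1 + 6) / 6 = 23/6 = 3.8333

Step 2 — sample covariance S[i,j] = (1/(n-1)) · Σ_k (x_{k,i} - mean_i) · (x_{k,j} - mean_j), with n-1 = 5.
  S[U,U] = ((2.5)·(2.5) + (-2.5)·(-2.5) + (0.5)·(0.5) + (0.5)·(0.5) + (-3.5)·(-3.5) + (2.5)·(2.5)) / 5 = 31.5/5 = 6.3
  S[U,V] = ((2.5)·(-2.8333) + (-2.5)·(-2.8333) + (0.5)·(2.1667) + (0.5)·(4.1667) + (-3.5)·(-2.8333) + (2.5)·(2.1667)) / 5 = 18.5/5 = 3.7
  S[V,V] = ((-2.8333)·(-2.8333) + (-2.8333)·(-2.8333) + (2.1667)·(2.1667) + (4.1667)·(4.1667) + (-2.8333)·(-2.8333) + (2.1667)·(2.1667)) / 5 = 50.8333/5 = 10.1667

S is symmetric (S[j,i] = S[i,j]). Assembling:

S = [[6.3, 3.7],
 [3.7, 10.1667]]


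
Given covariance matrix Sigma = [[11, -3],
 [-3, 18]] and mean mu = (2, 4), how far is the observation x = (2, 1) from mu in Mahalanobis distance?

Step 1 — centre the observation: (x - mu) = (0, -3).

Step 2 — invert Sigma. det(Sigma) = 11·18 - (-3)² = 189.
  Sigma^{-1} = (1/det) · [[d, -b], [-b, a]] = [[0.0952, 0.0159],
 [0.0159, 0.0582]].

Step 3 — form the quadratic (x - mu)^T · Sigma^{-1} · (x - mu):
  Sigma^{-1} · (x - mu) = (-0.0476, -0.1746).
  (x - mu)^T · [Sigma^{-1} · (x - mu)] = (0)·(-0.0476) + (-3)·(-0.1746) = 0.5238.

Step 4 — take square root: d = √(0.5238) ≈ 0.7237.

d(x, mu) = √(0.5238) ≈ 0.7237


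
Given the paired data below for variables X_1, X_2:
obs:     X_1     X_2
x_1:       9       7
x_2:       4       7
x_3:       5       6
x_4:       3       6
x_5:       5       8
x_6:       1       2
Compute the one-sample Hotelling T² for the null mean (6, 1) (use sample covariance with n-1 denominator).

Step 1 — sample mean vector:
  mean(X_1) = (9 + 4 + 5 + 3 + 5 + 1) / 6 = 27/6 = 4.5
  mean(X_2) = (7 + 7 + 6 + 6 + 8 + 2) / 6 = 36/6 = 6
  x̄ = (4.5, 6),  deviation x̄ - mu_0 = (4.5, 6) - (6, 1) = (-1.5, 5).

Step 2 — sample covariance matrix, S[i,j] = (1/(n-1)) · Σ_k (x_{k,i} - mean_i) · (x_{k,j} - mean_j), divisor n-1 = 5:
  S[X_1,X_1] = ((4.5)·(4.5) + (-0.5)·(-0.5) + (0.5)·(0.5) + (-1.5)·(-1.5) + (0.5)·(0.5) + (-3.5)·(-3.5)) / 5 = 35.5/5 = 7.1
  S[X_1,X_2] = ((4.5)·(1) + (-0.5)·(1) + (0.5)·(0) + (-1.5)·(0) + (0.5)·(2) + (-3.5)·(-4)) / 5 = 19/5 = 3.8
  S[X_2,X_2] = ((1)·(1) + (1)·(1) + (0)·(0) + (0)·(0) + (2)·(2) + (-4)·(-4)) / 5 = 22/5 = 4.4
  S = [[7.1, 3.8],
 [3.8, 4.4]].

Step 3 — invert S. det(S) = 7.1·4.4 - (3.8)² = 16.8.
  S^{-1} = (1/det) · [[d, -b], [-b, a]] = [[0.2619, -0.2262],
 [-0.2262, 0.4226]].

Step 4 — quadratic form (x̄ - mu_0)^T · S^{-1} · (x̄ - mu_0):
  S^{-1} · (x̄ - mu_0) = (-1.5238, 2.4524),
  (x̄ - mu_0)^T · [...] = (-1.5)·(-1.5238) + (5)·(2.4524) = 14.5476.

Step 5 — scale by n: T² = 6 · 14.5476 = 87.2857.

T² ≈ 87.2857


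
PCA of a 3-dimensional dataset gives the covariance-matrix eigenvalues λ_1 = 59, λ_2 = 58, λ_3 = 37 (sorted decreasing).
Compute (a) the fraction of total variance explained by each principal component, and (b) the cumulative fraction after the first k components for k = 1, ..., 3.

Step 1 — total variance = trace(Sigma) = Σ λ_i = 59 + 58 + 37 = 154.

Step 2 — fraction explained by component i = λ_i / Σ λ:
  PC1: 59/154 = 0.3831
  PC2: 58/154 = 0.3766
  PC3: 37/154 = 0.2403

Step 3 — cumulative fraction after k components = (λ_1 + ... + λ_k) / Σ λ:
  k = 1: 59/154 = 0.3831
  k = 2: (59 + 58)/154 = 117/154 = 0.7597
  k = 3: (59 + 58 + 37)/154 = 154/154 = 1

Summary (fraction, with percent):

explained: PC1 0.3831 (38.31%), PC2 0.3766 (37.66%), PC3 0.2403 (24.03%);  cumulative: 0.3831, 0.7597, 1


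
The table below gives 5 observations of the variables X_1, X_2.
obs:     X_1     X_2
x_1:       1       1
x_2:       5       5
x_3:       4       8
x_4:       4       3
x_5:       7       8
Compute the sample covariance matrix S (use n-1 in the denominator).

Step 1 — column means:
  mean(X_1) = (1 + 5 + 4 + 4 + 7) / 5 = 21/5 = 4.2
  mean(X_2) = (1 + 5 + 8 + 3 + 8) / 5 = 25/5 = 5

Step 2 — sample covariance S[i,j] = (1/(n-1)) · Σ_k (x_{k,i} - mean_i) · (x_{k,j} - mean_j), with n-1 = 4.
  S[X_1,X_1] = ((-3.2)·(-3.2) + (0.8)·(0.8) + (-0.2)·(-0.2) + (-0.2)·(-0.2) + (2.8)·(2.8)) / 4 = 18.8/4 = 4.7
  S[X_1,X_2] = ((-3.2)·(-4) + (0.8)·(0) + (-0.2)·(3) + (-0.2)·(-2) + (2.8)·(3)) / 4 = 21/4 = 5.25
  S[X_2,X_2] = ((-4)·(-4) + (0)·(0) + (3)·(3) + (-2)·(-2) + (3)·(3)) / 4 = 38/4 = 9.5

S is symmetric (S[j,i] = S[i,j]). Assembling:

S = [[4.7, 5.25],
 [5.25, 9.5]]


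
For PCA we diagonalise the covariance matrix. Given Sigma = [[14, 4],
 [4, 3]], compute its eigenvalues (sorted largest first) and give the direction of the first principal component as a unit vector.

Step 1 — characteristic polynomial of 2×2 Sigma:
  det(Sigma - λI) = λ² - trace · λ + det = 0.
  trace = 14 + 3 = 17, det = 14·3 - (4)² = 26.
Step 2 — discriminant:
  Δ = trace² - 4·det = 289 - 104 = 185.
Step 3 — eigenvalues:
  λ = (trace ± √Δ)/2 = (17 ± 13.6015)/2,
  λ_1 = 15.3007,  λ_2 = 1.6993.

Step 4 — unit eigenvector for λ_1: solve (Sigma - λ_1 I)v = 0. First row:
  (14 - 15.3007)·v_x + (4)·v_y = 0, i.e. (-1.3007)·v_x + (4)·v_y = 0,
  so v ∝ (b, λ_1 - a) = (4, 1.3007) = u.
  ||u|| = √((4)² + (1.3007)²) = √(17.6919) ≈ 4.2062,
  v_1 = u/||u|| ≈ (0.951, 0.3092) (||v_1|| = 1).

λ_1 = 15.3007,  λ_2 = 1.6993;  v_1 ≈ (0.951, 0.3092)


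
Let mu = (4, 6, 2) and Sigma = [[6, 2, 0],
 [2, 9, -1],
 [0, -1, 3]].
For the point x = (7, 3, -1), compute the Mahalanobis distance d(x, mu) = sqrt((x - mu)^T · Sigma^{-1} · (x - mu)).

Step 1 — centre the observation: (x - mu) = (3, -3, -3).

Step 2 — invert Sigma (cofactor / det for 3×3, or solve directly):
  Sigma^{-1} = [[0.1806, -0.0417, -0.0139],
 [-0.0417, 0.125, 0.0417],
 [-0.0139, 0.0417, 0.3472]].

Step 3 — form the quadratic (x - mu)^T · Sigma^{-1} · (x - mu):
  Sigma^{-1} · (x - mu) = (0.7083, -0.625, -1.2083).
  (x - mu)^T · [Sigma^{-1} · (x - mu)] = (3)·(0.7083) + (-3)·(-0.625) + (-3)·(-1.2083) = 7.625.

Step 4 — take square root: d = √(7.625) ≈ 2.7613.

d(x, mu) = √(7.625) ≈ 2.7613


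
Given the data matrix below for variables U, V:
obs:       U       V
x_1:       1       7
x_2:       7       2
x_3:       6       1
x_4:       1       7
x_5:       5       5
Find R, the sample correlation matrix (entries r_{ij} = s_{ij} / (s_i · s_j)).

Step 1 — column means:
  mean(U) = (1 + 7 + 6 + 1 + 5) / 5 = 20/5 = 4
  mean(V) = (7 + 2 + 1 + 7 + 5) / 5 = 22/5 = 4.4

Step 2 — sample variances and covariances s[i,j] = (1/(n-1)) · Σ_k (x_{k,i} - mean_i) · (x_{k,j} - mean_j), with n-1 = 4:
  s[U,U] = ((-3)·(-3) + (3)·(3) + (2)·(2) + (-3)·(-3) + (1)·(1)) / 4 = 32/4 = 8
  s[U,V] = ((-3)·(2.6) + (3)·(-2.4) + (2)·(-3.4) + (-3)·(2.6) + (1)·(0.6)) / 4 = -29/4 = -7.25
  s[V,V] = ((2.6)·(2.6) + (-2.4)·(-2.4) + (-3.4)·(-3.4) + (2.6)·(2.6) + (0.6)·(0.6)) / 4 = 31.2/4 = 7.8
  Sample standard deviations s_i = √(s[i,i]):
  s(U) = √(8) = 2.8284
  s(V) = √(7.8) = 2.7928

Step 3 — r_{ij} = s_{ij} / (s_i · s_j):
  r[U,U] = 1 (diagonal).
  r[U,V] = -7.25 / (2.8284 · 2.7928) = -7.25 / 7.8994 = -0.9178
  r[V,V] = 1 (diagonal).

R is symmetric with unit diagonal. Assembling:

R = [[1, -0.9178],
 [-0.9178, 1]]


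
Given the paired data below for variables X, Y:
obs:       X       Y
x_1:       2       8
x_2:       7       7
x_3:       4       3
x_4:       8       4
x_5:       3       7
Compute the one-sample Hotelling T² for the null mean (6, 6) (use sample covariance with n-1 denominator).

Step 1 — sample mean vector:
  mean(X) = (2 + 7 + 4 + 8 + 3) / 5 = 24/5 = 4.8
  mean(Y) = (8 + 7 + 3 + 4 + 7) / 5 = 29/5 = 5.8
  x̄ = (4.8, 5.8),  deviation x̄ - mu_0 = (4.8, 5.8) - (6, 6) = (-1.2, -0.2).

Step 2 — sample covariance matrix, S[i,j] = (1/(n-1)) · Σ_k (x_{k,i} - mean_i) · (x_{k,j} - mean_j), divisor n-1 = 4:
  S[X,X] = ((-2.8)·(-2.8) + (2.2)·(2.2) + (-0.8)·(-0.8) + (3.2)·(3.2) + (-1.8)·(-1.8)) / 4 = 26.8/4 = 6.7
  S[X,Y] = ((-2.8)·(2.2) + (2.2)·(1.2) + (-0.8)·(-2.8) + (3.2)·(-1.8) + (-1.8)·(1.2)) / 4 = -9.2/4 = -2.3
  S[Y,Y] = ((2.2)·(2.2) + (1.2)·(1.2) + (-2.8)·(-2.8) + (-1.8)·(-1.8) + (1.2)·(1.2)) / 4 = 18.8/4 = 4.7
  S = [[6.7, -2.3],
 [-2.3, 4.7]].

Step 3 — invert S. det(S) = 6.7·4.7 - (-2.3)² = 26.2.
  S^{-1} = (1/det) · [[d, -b], [-b, a]] = [[0.1794, 0.0878],
 [0.0878, 0.2557]].

Step 4 — quadratic form (x̄ - mu_0)^T · S^{-1} · (x̄ - mu_0):
  S^{-1} · (x̄ - mu_0) = (-0.2328, -0.1565),
  (x̄ - mu_0)^T · [...] = (-1.2)·(-0.2328) + (-0.2)·(-0.1565) = 0.3107.

Step 5 — scale by n: T² = 5 · 0.3107 = 1.5534.

T² ≈ 1.5534


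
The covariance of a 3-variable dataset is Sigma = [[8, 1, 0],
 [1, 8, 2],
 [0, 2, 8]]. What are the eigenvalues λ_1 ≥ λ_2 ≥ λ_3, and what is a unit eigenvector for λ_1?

Step 1 — characteristic polynomial p(λ) = det(λI - Sigma) = λ³ - tr·λ² + c_1·λ - det, where tr = trace, c_1 = sum of the principal 2×2 minors, det = det(Sigma):
  tr = 8 + 8 + 8 = 24,
  c_1 = (8·8 - (1)²) + (8·8 - (0)²) + (8·8 - (2)²) = 63 + 64 + 60 = 187,
  det = 8·(8·8 - (2)²) - (1)·((1)·8 - (2)·(0)) + (0)·((1)·(2) - 8·(0)) = 8·(60) - (1)·(8) + (0)·(2) = 472.
  So p(λ) = λ³ - 24λ² + 187λ - 472.
Step 2 — look for an integer root (rational root theorem: any rational root is an integer divisor of 472). Testing λ = 8:
  p(8) = 512 - 1536 + 1496 - 472 = 0  ✓
  Dividing out (λ - 8): p(λ) = (λ - 8)(λ² - 16λ + 59).
Step 3 — remaining eigenvalues from the quadratic λ² - 16λ + 59 = 0:
  Δ = 16² - 4·59 = 256 - 236 = 20,  λ = (16 ± √20)/2 = (16 ± 4.4721)/2 ≈ 10.2361 or 5.7639.
  Sorted: λ_1 = 10.2361,  λ_2 = 8,  λ_3 = 5.7639  (check: sum = 24 = tr ✓).

Step 4 — unit eigenvector for λ_1 ≈ 10.2361: v spans the null space of (Sigma - λ_1 I), whose rows are
  r_1 = (-2.2361, 1, 0),  r_2 = (1, -2.2361, 2),  r_3 = (0, 2, -2.2361).
  v is orthogonal to every row, so take v ∝ r_1 × r_2 = ((1)·(2) - (0)·(-2.2361), (0)·(1) - (-2.2361)·(2), (-2.2361)·(-2.2361) - (1)·(1)) ≈ (2, 4.4721, 4).
  Let u = (2, 4.4721, 4).
  ||u|| = √((2)² + (4.4721)² + (4)²) = √(40) ≈ 6.3246,  v_1 = u/||u|| ≈ (0.3162, 0.7071, 0.6325) (||v_1|| = 1).

λ_1 = 10.2361,  λ_2 = 8,  λ_3 = 5.7639;  v_1 ≈ (0.3162, 0.7071, 0.6325)


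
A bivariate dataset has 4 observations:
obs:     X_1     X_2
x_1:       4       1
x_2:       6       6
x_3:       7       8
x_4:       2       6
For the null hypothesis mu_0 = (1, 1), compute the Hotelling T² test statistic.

Step 1 — sample mean vector:
  mean(X_1) = (4 + 6 + 7 + 2) / 4 = 19/4 = 4.75
  mean(X_2) = (1 + 6 + 8 + 6) / 4 = 21/4 = 5.25
  x̄ = (4.75, 5.25),  deviation x̄ - mu_0 = (4.75, 5.25) - (1, 1) = (3.75, 4.25).

Step 2 — sample covariance matrix, S[i,j] = (1/(n-1)) · Σ_k (x_{k,i} - mean_i) · (x_{k,j} - mean_j), divisor n-1 = 3:
  S[X_1,X_1] = ((-0.75)·(-0.75) + (1.25)·(1.25) + (2.25)·(2.25) + (-2.75)·(-2.75)) / 3 = 14.75/3 = 4.9167
  S[X_1,X_2] = ((-0.75)·(-4.25) + (1.25)·(0.75) + (2.25)·(2.75) + (-2.75)·(0.75)) / 3 = 8.25/3 = 2.75
  S[X_2,X_2] = ((-4.25)·(-4.25) + (0.75)·(0.75) + (2.75)·(2.75) + (0.75)·(0.75)) / 3 = 26.75/3 = 8.9167
  S = [[4.9167, 2.75],
 [2.75, 8.9167]].

Step 3 — invert S. det(S) = 4.9167·8.9167 - (2.75)² = 36.2778.
  S^{-1} = (1/det) · [[d, -b], [-b, a]] = [[0.2458, -0.0758],
 [-0.0758, 0.1355]].

Step 4 — quadratic form (x̄ - mu_0)^T · S^{-1} · (x̄ - mu_0):
  S^{-1} · (x̄ - mu_0) = (0.5995, 0.2917),
  (x̄ - mu_0)^T · [...] = (3.75)·(0.5995) + (4.25)·(0.2917) = 3.4881.

Step 5 — scale by n: T² = 4 · 3.4881 = 13.9525.

T² ≈ 13.9525


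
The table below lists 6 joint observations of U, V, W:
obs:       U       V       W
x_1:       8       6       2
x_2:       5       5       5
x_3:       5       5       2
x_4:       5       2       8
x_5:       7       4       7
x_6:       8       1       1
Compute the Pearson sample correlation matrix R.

Step 1 — column means:
  mean(U) = (8 + 5 + 5 + 5 + 7 + 8) / 6 = 38/6 = 6.3333
  mean(V) = (6 + 5 + 5 + 2 + 4 + 1) / 6 = 23/6 = 3.8333
  mean(W) = (2 + 5 + 2 + 8 + 7 + 1) / 6 = 25/6 = 4.1667

Step 2 — sample variances and covariances s[i,j] = (1/(n-1)) · Σ_k (x_{k,i} - mean_i) · (x_{k,j} - mean_j), with n-1 = 5:
  s[U,U] = ((1.6667)·(1.6667) + (-1.3333)·(-1.3333) + (-1.3333)·(-1.3333) + (-1.3333)·(-1.3333) + (0.6667)·(0.6667) + (1.6667)·(1.6667)) / 5 = 11.3333/5 = 2.2667
  s[U,V] = ((1.6667)·(2.1667) + (-1.3333)·(1.1667) + (-1.3333)·(1.1667) + (-1.3333)·(-1.8333) + (0.6667)·(0.1667) + (1.6667)·(-2.8333)) / 5 = -1.6667/5 = -0.3333
  s[U,W] = ((1.6667)·(-2.1667) + (-1.3333)·(0.8333) + (-1.3333)·(-2.1667) + (-1.3333)·(3.8333) + (0.6667)·(2.8333) + (1.6667)·(-3.1667)) / 5 = -10.3333/5 = -2.0667
  s[V,V] = ((2.1667)·(2.1667) + (1.1667)·(1.1667) + (1.1667)·(1.1667) + (-1.8333)·(-1.8333) + (0.1667)·(0.1667) + (-2.8333)·(-2.8333)) / 5 = 18.8333/5 = 3.7667
  s[V,W] = ((2.1667)·(-2.1667) + (1.1667)·(0.8333) + (1.1667)·(-2.1667) + (-1.8333)·(3.8333) + (0.1667)·(2.8333) + (-2.8333)·(-3.1667)) / 5 = -3.8333/5 = -0.7667
  s[W,W] = ((-2.1667)·(-2.1667) + (0.8333)·(0.8333) + (-2.1667)·(-2.1667) + (3.8333)·(3.8333) + (2.8333)·(2.8333) + (-3.1667)·(-3.1667)) / 5 = 42.8333/5 = 8.5667
  Sample standard deviations s_i = √(s[i,i]):
  s(U) = √(2.2667) = 1.5055
  s(V) = √(3.7667) = 1.9408
  s(W) = √(8.5667) = 2.9269

Step 3 — r_{ij} = s_{ij} / (s_i · s_j):
  r[U,U] = 1 (diagonal).
  r[U,V] = -0.3333 / (1.5055 · 1.9408) = -0.3333 / 2.9219 = -0.1141
  r[U,W] = -2.0667 / (1.5055 · 2.9269) = -2.0667 / 4.4066 = -0.469
  r[V,V] = 1 (diagonal).
  r[V,W] = -0.7667 / (1.9408 · 2.9269) = -0.7667 / 5.6805 = -0.135
  r[W,W] = 1 (diagonal).

R is symmetric with unit diagonal. Assembling:

R = [[1, -0.1141, -0.469],
 [-0.1141, 1, -0.135],
 [-0.469, -0.135, 1]]


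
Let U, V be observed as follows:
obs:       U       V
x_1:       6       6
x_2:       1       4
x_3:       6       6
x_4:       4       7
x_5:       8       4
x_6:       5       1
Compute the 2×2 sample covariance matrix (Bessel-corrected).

Step 1 — column means:
  mean(U) = (6 + 1 + 6 + 4 + 8 + 5) / 6 = 30/6 = 5
  mean(V) = (6 + 4 + 6 + 7 + 4 + 1) / 6 = 28/6 = 4.6667

Step 2 — sample covariance S[i,j] = (1/(n-1)) · Σ_k (x_{k,i} - mean_i) · (x_{k,j} - mean_j), with n-1 = 5.
  S[U,U] = ((1)·(1) + (-4)·(-4) + (1)·(1) + (-1)·(-1) + (3)·(3) + (0)·(0)) / 5 = 28/5 = 5.6
  S[U,V] = ((1)·(1.3333) + (-4)·(-0.6667) + (1)·(1.3333) + (-1)·(2.3333) + (3)·(-0.6667) + (0)·(-3.6667)) / 5 = 1/5 = 0.2
  S[V,V] = ((1.3333)·(1.3333) + (-0.6667)·(-0.6667) + (1.3333)·(1.3333) + (2.3333)·(2.3333) + (-0.6667)·(-0.6667) + (-3.6667)·(-3.6667)) / 5 = 23.3333/5 = 4.6667

S is symmetric (S[j,i] = S[i,j]). Assembling:

S = [[5.6, 0.2],
 [0.2, 4.6667]]


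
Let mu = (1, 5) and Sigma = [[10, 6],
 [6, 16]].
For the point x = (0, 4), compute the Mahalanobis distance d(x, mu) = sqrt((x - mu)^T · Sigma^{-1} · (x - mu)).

Step 1 — centre the observation: (x - mu) = (-1, -1).

Step 2 — invert Sigma. det(Sigma) = 10·16 - (6)² = 124.
  Sigma^{-1} = (1/det) · [[d, -b], [-b, a]] = [[0.129, -0.0484],
 [-0.0484, 0.0806]].

Step 3 — form the quadratic (x - mu)^T · Sigma^{-1} · (x - mu):
  Sigma^{-1} · (x - mu) = (-0.0806, -0.0323).
  (x - mu)^T · [Sigma^{-1} · (x - mu)] = (-1)·(-0.0806) + (-1)·(-0.0323) = 0.1129.

Step 4 — take square root: d = √(0.1129) ≈ 0.336.

d(x, mu) = √(0.1129) ≈ 0.336


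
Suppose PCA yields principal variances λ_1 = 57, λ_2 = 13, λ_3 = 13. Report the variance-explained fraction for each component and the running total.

Step 1 — total variance = trace(Sigma) = Σ λ_i = 57 + 13 + 13 = 83.

Step 2 — fraction explained by component i = λ_i / Σ λ:
  PC1: 57/83 = 0.6867
  PC2: 13/83 = 0.1566
  PC3: 13/83 = 0.1566

Step 3 — cumulative fraction after k components = (λ_1 + ... + λ_k) / Σ λ:
  k = 1: 57/83 = 0.6867
  k = 2: (57 + 13)/83 = 70/83 = 0.8434
  k = 3: (57 + 13 + 13)/83 = 83/83 = 1

Summary (fraction, with percent):

explained: PC1 0.6867 (68.67%), PC2 0.1566 (15.66%), PC3 0.1566 (15.66%);  cumulative: 0.6867, 0.8434, 1


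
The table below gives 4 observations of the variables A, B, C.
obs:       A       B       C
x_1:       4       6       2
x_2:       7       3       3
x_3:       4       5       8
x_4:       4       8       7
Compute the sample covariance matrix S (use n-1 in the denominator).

Step 1 — column means:
  mean(A) = (4 + 7 + 4 + 4) / 4 = 19/4 = 4.75
  mean(B) = (6 + 3 + 5 + 8) / 4 = 22/4 = 5.5
  mean(C) = (2 + 3 + 8 + 7) / 4 = 20/4 = 5

Step 2 — sample covariance S[i,j] = (1/(n-1)) · Σ_k (x_{k,i} - mean_i) · (x_{k,j} - mean_j), with n-1 = 3.
  S[A,A] = ((-0.75)·(-0.75) + (2.25)·(2.25) + (-0.75)·(-0.75) + (-0.75)·(-0.75)) / 3 = 6.75/3 = 2.25
  S[A,B] = ((-0.75)·(0.5) + (2.25)·(-2.5) + (-0.75)·(-0.5) + (-0.75)·(2.5)) / 3 = -7.5/3 = -2.5
  S[A,C] = ((-0.75)·(-3) + (2.25)·(-2) + (-0.75)·(3) + (-0.75)·(2)) / 3 = -6/3 = -2
  S[B,B] = ((0.5)·(0.5) + (-2.5)·(-2.5) + (-0.5)·(-0.5) + (2.5)·(2.5)) / 3 = 13/3 = 4.3333
  S[B,C] = ((0.5)·(-3) + (-2.5)·(-2) + (-0.5)·(3) + (2.5)·(2)) / 3 = 7/3 = 2.3333
  S[C,C] = ((-3)·(-3) + (-2)·(-2) + (3)·(3) + (2)·(2)) / 3 = 26/3 = 8.6667

S is symmetric (S[j,i] = S[i,j]). Assembling:

S = [[2.25, -2.5, -2],
 [-2.5, 4.3333, 2.3333],
 [-2, 2.3333, 8.6667]]


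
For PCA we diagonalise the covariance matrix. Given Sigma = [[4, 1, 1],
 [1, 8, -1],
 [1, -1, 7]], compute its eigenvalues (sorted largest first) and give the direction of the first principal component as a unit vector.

Step 1 — characteristic polynomial p(λ) = det(λI - Sigma) = λ³ - tr·λ² + c_1·λ - det, where tr = trace, c_1 = sum of the principal 2×2 minors, det = det(Sigma):
  tr = 4 + 8 + 7 = 19,
  c_1 = (4·8 - (1)²) + (4·7 - (1)²) + (8·7 - (-1)²) = 31 + 27 + 55 = 113,
  det = 4·(8·7 - (-1)²) - (1)·((1)·7 - (-1)·(1)) + (1)·((1)·(-1) - 8·(1)) = 4·(55) - (1)·(8) + (1)·(-9) = 203.
  So p(λ) = λ³ - 19λ² + 113λ - 203.
Step 2 — look for an integer root (rational root theorem: any rational root is an integer divisor of 203). Testing λ = 7:
  p(7) = 343 - 931 + 791 - 203 = 0  ✓
  Dividing out (λ - 7): p(λ) = (λ - 7)(λ² - 12λ + 29).
Step 3 — remaining eigenvalues from the quadratic λ² - 12λ + 29 = 0:
  Δ = 12² - 4·29 = 144 - 116 = 28,  λ = (12 ± √28)/2 = (12 ± 5.2915)/2 ≈ 8.6458 or 3.3542.
  Sorted: λ_1 = 8.6458,  λ_2 = 7,  λ_3 = 3.3542  (check: sum = 19 = tr ✓).

Step 4 — unit eigenvector for λ_1 ≈ 8.6458: v spans the null space of (Sigma - λ_1 I), whose rows are
  r_1 = (-4.6458, 1, 1),  r_2 = (1, -0.6458, -1),  r_3 = (1, -1, -1.6458).
  v is orthogonal to every row, so take v ∝ r_1 × r_2 = ((1)·(-1) - (1)·(-0.6458), (1)·(1) - (-4.6458)·(-1), (-4.6458)·(-0.6458) - (1)·(1)) ≈ (-0.3542, -3.6458, 2).
  Rescale (multiply by -1 so the first nonzero entry is positive): u = (0.3542, 3.6458, -2).
  ||u|| = √((0.3542)² + (3.6458)² + (-2)²) = √(17.417) ≈ 4.1734,  v_1 = u/||u|| ≈ (0.0849, 0.8736, -0.4792) (||v_1|| = 1).

λ_1 = 8.6458,  λ_2 = 7,  λ_3 = 3.3542;  v_1 ≈ (0.0849, 0.8736, -0.4792)


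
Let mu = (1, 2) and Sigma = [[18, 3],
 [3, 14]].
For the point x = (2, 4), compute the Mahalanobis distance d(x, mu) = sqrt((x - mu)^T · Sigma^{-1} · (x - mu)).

Step 1 — centre the observation: (x - mu) = (1, 2).

Step 2 — invert Sigma. det(Sigma) = 18·14 - (3)² = 243.
  Sigma^{-1} = (1/det) · [[d, -b], [-b, a]] = [[0.0576, -0.0123],
 [-0.0123, 0.0741]].

Step 3 — form the quadratic (x - mu)^T · Sigma^{-1} · (x - mu):
  Sigma^{-1} · (x - mu) = (0.0329, 0.1358).
  (x - mu)^T · [Sigma^{-1} · (x - mu)] = (1)·(0.0329) + (2)·(0.1358) = 0.3045.

Step 4 — take square root: d = √(0.3045) ≈ 0.5518.

d(x, mu) = √(0.3045) ≈ 0.5518


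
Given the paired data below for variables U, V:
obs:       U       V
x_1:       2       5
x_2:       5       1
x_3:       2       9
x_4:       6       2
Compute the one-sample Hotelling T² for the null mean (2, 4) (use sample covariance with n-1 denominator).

Step 1 — sample mean vector:
  mean(U) = (2 + 5 + 2 + 6) / 4 = 15/4 = 3.75
  mean(V) = (5 + 1 + 9 + 2) / 4 = 17/4 = 4.25
  x̄ = (3.75, 4.25),  deviation x̄ - mu_0 = (3.75, 4.25) - (2, 4) = (1.75, 0.25).

Step 2 — sample covariance matrix, S[i,j] = (1/(n-1)) · Σ_k (x_{k,i} - mean_i) · (x_{k,j} - mean_j), divisor n-1 = 3:
  S[U,U] = ((-1.75)·(-1.75) + (1.25)·(1.25) + (-1.75)·(-1.75) + (2.25)·(2.25)) / 3 = 12.75/3 = 4.25
  S[U,V] = ((-1.75)·(0.75) + (1.25)·(-3.25) + (-1.75)·(4.75) + (2.25)·(-2.25)) / 3 = -18.75/3 = -6.25
  S[V,V] = ((0.75)·(0.75) + (-3.25)·(-3.25) + (4.75)·(4.75) + (-2.25)·(-2.25)) / 3 = 38.75/3 = 12.9167
  S = [[4.25, -6.25],
 [-6.25, 12.9167]].

Step 3 — invert S. det(S) = 4.25·12.9167 - (-6.25)² = 15.8333.
  S^{-1} = (1/det) · [[d, -b], [-b, a]] = [[0.8158, 0.3947],
 [0.3947, 0.2684]].

Step 4 — quadratic form (x̄ - mu_0)^T · S^{-1} · (x̄ - mu_0):
  S^{-1} · (x̄ - mu_0) = (1.5263, 0.7579),
  (x̄ - mu_0)^T · [...] = (1.75)·(1.5263) + (0.25)·(0.7579) = 2.8605.

Step 5 — scale by n: T² = 4 · 2.8605 = 11.4421.

T² ≈ 11.4421


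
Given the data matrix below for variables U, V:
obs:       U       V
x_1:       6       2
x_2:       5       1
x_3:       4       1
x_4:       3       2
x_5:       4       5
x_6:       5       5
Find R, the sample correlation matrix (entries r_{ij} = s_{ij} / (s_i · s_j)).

Step 1 — column means:
  mean(U) = (6 + 5 + 4 + 3 + 4 + 5) / 6 = 27/6 = 4.5
  mean(V) = (2 + 1 + 1 + 2 + 5 + 5) / 6 = 16/6 = 2.6667

Step 2 — sample variances and covariances s[i,j] = (1/(n-1)) · Σ_k (x_{k,i} - mean_i) · (x_{k,j} - mean_j), with n-1 = 5:
  s[U,U] = ((1.5)·(1.5) + (0.5)·(0.5) + (-0.5)·(-0.5) + (-1.5)·(-1.5) + (-0.5)·(-0.5) + (0.5)·(0.5)) / 5 = 5.5/5 = 1.1
  s[U,V] = ((1.5)·(-0.6667) + (0.5)·(-1.6667) + (-0.5)·(-1.6667) + (-1.5)·(-0.6667) + (-0.5)·(2.3333) + (0.5)·(2.3333)) / 5 = 0/5 = 0
  s[V,V] = ((-0.6667)·(-0.6667) + (-1.6667)·(-1.6667) + (-1.6667)·(-1.6667) + (-0.6667)·(-0.6667) + (2.3333)·(2.3333) + (2.3333)·(2.3333)) / 5 = 17.3333/5 = 3.4667
  Sample standard deviations s_i = √(s[i,i]):
  s(U) = √(1.1) = 1.0488
  s(V) = √(3.4667) = 1.8619

Step 3 — r_{ij} = s_{ij} / (s_i · s_j):
  r[U,U] = 1 (diagonal).
  r[U,V] = 0 / (1.0488 · 1.8619) = 0 / 1.9528 = 0
  r[V,V] = 1 (diagonal).

R is symmetric with unit diagonal. Assembling:

R = [[1, 0],
 [0, 1]]


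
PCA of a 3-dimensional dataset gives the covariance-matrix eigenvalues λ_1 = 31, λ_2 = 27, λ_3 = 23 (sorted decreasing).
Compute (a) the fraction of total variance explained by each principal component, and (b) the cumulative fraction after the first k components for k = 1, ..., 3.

Step 1 — total variance = trace(Sigma) = Σ λ_i = 31 + 27 + 23 = 81.

Step 2 — fraction explained by component i = λ_i / Σ λ:
  PC1: 31/81 = 0.3827
  PC2: 27/81 = 0.3333
  PC3: 23/81 = 0.284

Step 3 — cumulative fraction after k components = (λ_1 + ... + λ_k) / Σ λ:
  k = 1: 31/81 = 0.3827
  k = 2: (31 + 27)/81 = 58/81 = 0.716
  k = 3: (31 + 27 + 23)/81 = 81/81 = 1

Summary (fraction, with percent):

explained: PC1 0.3827 (38.27%), PC2 0.3333 (33.33%), PC3 0.284 (28.4%);  cumulative: 0.3827, 0.716, 1


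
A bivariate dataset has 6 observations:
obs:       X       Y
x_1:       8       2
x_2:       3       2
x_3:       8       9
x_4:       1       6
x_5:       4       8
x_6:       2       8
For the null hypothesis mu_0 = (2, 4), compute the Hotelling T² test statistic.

Step 1 — sample mean vector:
  mean(X) = (8 + 3 + 8 + 1 + 4 + 2) / 6 = 26/6 = 4.3333
  mean(Y) = (2 + 2 + 9 + 6 + 8 + 8) / 6 = 35/6 = 5.8333
  x̄ = (4.3333, 5.8333),  deviation x̄ - mu_0 = (4.3333, 5.8333) - (2, 4) = (2.3333, 1.8333).

Step 2 — sample covariance matrix, S[i,j] = (1/(n-1)) · Σ_k (x_{k,i} - mean_i) · (x_{k,j} - mean_j), divisor n-1 = 5:
  S[X,X] = ((3.6667)·(3.6667) + (-1.3333)·(-1.3333) + (3.6667)·(3.6667) + (-3.3333)·(-3.3333) + (-0.3333)·(-0.3333) + (-2.3333)·(-2.3333)) / 5 = 45.3333/5 = 9.0667
  S[X,Y] = ((3.6667)·(-3.8333) + (-1.3333)·(-3.8333) + (3.6667)·(3.1667) + (-3.3333)·(0.1667) + (-0.3333)·(2.1667) + (-2.3333)·(2.1667)) / 5 = -3.6667/5 = -0.7333
  S[Y,Y] = ((-3.8333)·(-3.8333) + (-3.8333)·(-3.8333) + (3.1667)·(3.1667) + (0.1667)·(0.1667) + (2.1667)·(2.1667) + (2.1667)·(2.1667)) / 5 = 48.8333/5 = 9.7667
  S = [[9.0667, -0.7333],
 [-0.7333, 9.7667]].

Step 3 — invert S. det(S) = 9.0667·9.7667 - (-0.7333)² = 88.0133.
  S^{-1} = (1/det) · [[d, -b], [-b, a]] = [[0.111, 0.0083],
 [0.0083, 0.103]].

Step 4 — quadratic form (x̄ - mu_0)^T · S^{-1} · (x̄ - mu_0):
  S^{-1} · (x̄ - mu_0) = (0.2742, 0.2083),
  (x̄ - mu_0)^T · [...] = (2.3333)·(0.2742) + (1.8333)·(0.2083) = 1.0217.

Step 5 — scale by n: T² = 6 · 1.0217 = 6.1301.

T² ≈ 6.1301


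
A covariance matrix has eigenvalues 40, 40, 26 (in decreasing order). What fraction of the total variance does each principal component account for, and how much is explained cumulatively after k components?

Step 1 — total variance = trace(Sigma) = Σ λ_i = 40 + 40 + 26 = 106.

Step 2 — fraction explained by component i = λ_i / Σ λ:
  PC1: 40/106 = 0.3774
  PC2: 40/106 = 0.3774
  PC3: 26/106 = 0.2453

Step 3 — cumulative fraction after k components = (λ_1 + ... + λ_k) / Σ λ:
  k = 1: 40/106 = 0.3774
  k = 2: (40 + 40)/106 = 80/106 = 0.7547
  k = 3: (40 + 40 + 26)/106 = 106/106 = 1

Summary (fraction, with percent):

explained: PC1 0.3774 (37.74%), PC2 0.3774 (37.74%), PC3 0.2453 (24.53%);  cumulative: 0.3774, 0.7547, 1


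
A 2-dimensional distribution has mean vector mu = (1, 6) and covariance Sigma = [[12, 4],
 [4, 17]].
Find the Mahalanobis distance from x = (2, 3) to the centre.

Step 1 — centre the observation: (x - mu) = (1, -3).

Step 2 — invert Sigma. det(Sigma) = 12·17 - (4)² = 188.
  Sigma^{-1} = (1/det) · [[d, -b], [-b, a]] = [[0.0904, -0.0213],
 [-0.0213, 0.0638]].

Step 3 — form the quadratic (x - mu)^T · Sigma^{-1} · (x - mu):
  Sigma^{-1} · (x - mu) = (0.1543, -0.2128).
  (x - mu)^T · [Sigma^{-1} · (x - mu)] = (1)·(0.1543) + (-3)·(-0.2128) = 0.7926.

Step 4 — take square root: d = √(0.7926) ≈ 0.8903.

d(x, mu) = √(0.7926) ≈ 0.8903


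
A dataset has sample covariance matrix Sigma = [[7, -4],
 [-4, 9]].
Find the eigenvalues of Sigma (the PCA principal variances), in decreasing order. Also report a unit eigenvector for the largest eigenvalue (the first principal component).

Step 1 — characteristic polynomial of 2×2 Sigma:
  det(Sigma - λI) = λ² - trace · λ + det = 0.
  trace = 7 + 9 = 16, det = 7·9 - (-4)² = 47.
Step 2 — discriminant:
  Δ = trace² - 4·det = 256 - 188 = 68.
Step 3 — eigenvalues:
  λ = (trace ± √Δ)/2 = (16 ± 8.2462)/2,
  λ_1 = 12.1231,  λ_2 = 3.8769.

Step 4 — unit eigenvector for λ_1: solve (Sigma - λ_1 I)v = 0. First row:
  (7 - 12.1231)·v_x + (-4)·v_y = 0, i.e. (-5.1231)·v_x + (-4)·v_y = 0,
  so v ∝ (b, λ_1 - a) = (-4, 5.1231); multiply by -1 so the first entry is positive: u = (4, -5.1231).
  ||u|| = √((4)² + (-5.1231)²) = √(42.2462) ≈ 6.4997,
  v_1 = u/||u|| ≈ (0.6154, -0.7882) (||v_1|| = 1).

λ_1 = 12.1231,  λ_2 = 3.8769;  v_1 ≈ (0.6154, -0.7882)


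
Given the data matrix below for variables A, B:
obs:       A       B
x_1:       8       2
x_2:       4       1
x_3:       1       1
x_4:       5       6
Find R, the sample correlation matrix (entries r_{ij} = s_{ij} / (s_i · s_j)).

Step 1 — column means:
  mean(A) = (8 + 4 + 1 + 5) / 4 = 18/4 = 4.5
  mean(B) = (2 + 1 + 1 + 6) / 4 = 10/4 = 2.5

Step 2 — sample variances and covariances s[i,j] = (1/(n-1)) · Σ_k (x_{k,i} - mean_i) · (x_{k,j} - mean_j), with n-1 = 3:
  s[A,A] = ((3.5)·(3.5) + (-0.5)·(-0.5) + (-3.5)·(-3.5) + (0.5)·(0.5)) / 3 = 25/3 = 8.3333
  s[A,B] = ((3.5)·(-0.5) + (-0.5)·(-1.5) + (-3.5)·(-1.5) + (0.5)·(3.5)) / 3 = 6/3 = 2
  s[B,B] = ((-0.5)·(-0.5) + (-1.5)·(-1.5) + (-1.5)·(-1.5) + (3.5)·(3.5)) / 3 = 17/3 = 5.6667
  Sample standard deviations s_i = √(s[i,i]):
  s(A) = √(8.3333) = 2.8868
  s(B) = √(5.6667) = 2.3805

Step 3 — r_{ij} = s_{ij} / (s_i · s_j):
  r[A,A] = 1 (diagonal).
  r[A,B] = 2 / (2.8868 · 2.3805) = 2 / 6.8718 = 0.291
  r[B,B] = 1 (diagonal).

R is symmetric with unit diagonal. Assembling:

R = [[1, 0.291],
 [0.291, 1]]


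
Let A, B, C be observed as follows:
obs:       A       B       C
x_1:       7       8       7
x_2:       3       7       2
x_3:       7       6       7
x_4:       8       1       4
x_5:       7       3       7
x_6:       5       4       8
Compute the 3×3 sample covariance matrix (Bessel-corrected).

Step 1 — column means:
  mean(A) = (7 + 3 + 7 + 8 + 7 + 5) / 6 = 37/6 = 6.1667
  mean(B) = (8 + 7 + 6 + 1 + 3 + 4) / 6 = 29/6 = 4.8333
  mean(C) = (7 + 2 + 7 + 4 + 7 + 8) / 6 = 35/6 = 5.8333

Step 2 — sample covariance S[i,j] = (1/(n-1)) · Σ_k (x_{k,i} - mean_i) · (x_{k,j} - mean_j), with n-1 = 5.
  S[A,A] = ((0.8333)·(0.8333) + (-3.1667)·(-3.1667) + (0.8333)·(0.8333) + (1.8333)·(1.8333) + (0.8333)·(0.8333) + (-1.1667)·(-1.1667)) / 5 = 16.8333/5 = 3.3667
  S[A,B] = ((0.8333)·(3.1667) + (-3.1667)·(2.1667) + (0.8333)·(1.1667) + (1.8333)·(-3.8333) + (0.8333)·(-1.8333) + (-1.1667)·(-0.8333)) / 5 = -10.8333/5 = -2.1667
  S[A,C] = ((0.8333)·(1.1667) + (-3.1667)·(-3.8333) + (0.8333)·(1.1667) + (1.8333)·(-1.8333) + (0.8333)·(1.1667) + (-1.1667)·(2.1667)) / 5 = 9.1667/5 = 1.8333
  S[B,B] = ((3.1667)·(3.1667) + (2.1667)·(2.1667) + (1.1667)·(1.1667) + (-3.8333)·(-3.8333) + (-1.8333)·(-1.8333) + (-0.8333)·(-0.8333)) / 5 = 34.8333/5 = 6.9667
  S[B,C] = ((3.1667)·(1.1667) + (2.1667)·(-3.8333) + (1.1667)·(1.1667) + (-3.8333)·(-1.8333) + (-1.8333)·(1.1667) + (-0.8333)·(2.1667)) / 5 = -0.1667/5 = -0.0333
  S[C,C] = ((1.1667)·(1.1667) + (-3.8333)·(-3.8333) + (1.1667)·(1.1667) + (-1.8333)·(-1.8333) + (1.1667)·(1.1667) + (2.1667)·(2.1667)) / 5 = 26.8333/5 = 5.3667

S is symmetric (S[j,i] = S[i,j]). Assembling:

S = [[3.3667, -2.1667, 1.8333],
 [-2.1667, 6.9667, -0.0333],
 [1.8333, -0.0333, 5.3667]]


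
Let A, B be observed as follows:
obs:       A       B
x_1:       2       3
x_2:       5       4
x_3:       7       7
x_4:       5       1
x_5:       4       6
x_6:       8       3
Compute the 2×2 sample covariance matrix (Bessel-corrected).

Step 1 — column means:
  mean(A) = (2 + 5 + 7 + 5 + 4 + 8) / 6 = 31/6 = 5.1667
  mean(B) = (3 + 4 + 7 + 1 + 6 + 3) / 6 = 24/6 = 4

Step 2 — sample covariance S[i,j] = (1/(n-1)) · Σ_k (x_{k,i} - mean_i) · (x_{k,j} - mean_j), with n-1 = 5.
  S[A,A] = ((-3.1667)·(-3.1667) + (-0.1667)·(-0.1667) + (1.8333)·(1.8333) + (-0.1667)·(-0.1667) + (-1.1667)·(-1.1667) + (2.8333)·(2.8333)) / 5 = 22.8333/5 = 4.5667
  S[A,B] = ((-3.1667)·(-1) + (-0.1667)·(0) + (1.8333)·(3) + (-0.1667)·(-3) + (-1.1667)·(2) + (2.8333)·(-1)) / 5 = 4/5 = 0.8
  S[B,B] = ((-1)·(-1) + (0)·(0) + (3)·(3) + (-3)·(-3) + (2)·(2) + (-1)·(-1)) / 5 = 24/5 = 4.8

S is symmetric (S[j,i] = S[i,j]). Assembling:

S = [[4.5667, 0.8],
 [0.8, 4.8]]


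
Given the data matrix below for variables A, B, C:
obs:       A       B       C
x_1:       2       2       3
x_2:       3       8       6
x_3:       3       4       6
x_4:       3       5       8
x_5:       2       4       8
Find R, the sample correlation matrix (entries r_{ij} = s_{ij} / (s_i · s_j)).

Step 1 — column means:
  mean(A) = (2 + 3 + 3 + 3 + 2) / 5 = 13/5 = 2.6
  mean(B) = (2 + 8 + 4 + 5 + 4) / 5 = 23/5 = 4.6
  mean(C) = (3 + 6 + 6 + 8 + 8) / 5 = 31/5 = 6.2

Step 2 — sample variances and covariances s[i,j] = (1/(n-1)) · Σ_k (x_{k,i} - mean_i) · (x_{k,j} - mean_j), with n-1 = 4:
  s[A,A] = ((-0.6)·(-0.6) + (0.4)·(0.4) + (0.4)·(0.4) + (0.4)·(0.4) + (-0.6)·(-0.6)) / 4 = 1.2/4 = 0.3
  s[A,B] = ((-0.6)·(-2.6) + (0.4)·(3.4) + (0.4)·(-0.6) + (0.4)·(0.4) + (-0.6)·(-0.6)) / 4 = 3.2/4 = 0.8
  s[A,C] = ((-0.6)·(-3.2) + (0.4)·(-0.2) + (0.4)·(-0.2) + (0.4)·(1.8) + (-0.6)·(1.8)) / 4 = 1.4/4 = 0.35
  s[B,B] = ((-2.6)·(-2.6) + (3.4)·(3.4) + (-0.6)·(-0.6) + (0.4)·(0.4) + (-0.6)·(-0.6)) / 4 = 19.2/4 = 4.8
  s[B,C] = ((-2.6)·(-3.2) + (3.4)·(-0.2) + (-0.6)·(-0.2) + (0.4)·(1.8) + (-0.6)·(1.8)) / 4 = 7.4/4 = 1.85
  s[C,C] = ((-3.2)·(-3.2) + (-0.2)·(-0.2) + (-0.2)·(-0.2) + (1.8)·(1.8) + (1.8)·(1.8)) / 4 = 16.8/4 = 4.2
  Sample standard deviations s_i = √(s[i,i]):
  s(A) = √(0.3) = 0.5477
  s(B) = √(4.8) = 2.1909
  s(C) = √(4.2) = 2.0494

Step 3 — r_{ij} = s_{ij} / (s_i · s_j):
  r[A,A] = 1 (diagonal).
  r[A,B] = 0.8 / (0.5477 · 2.1909) = 0.8 / 1.2 = 0.6667
  r[A,C] = 0.35 / (0.5477 · 2.0494) = 0.35 / 1.1225 = 0.3118
  r[B,B] = 1 (diagonal).
  r[B,C] = 1.85 / (2.1909 · 2.0494) = 1.85 / 4.49 = 0.412
  r[C,C] = 1 (diagonal).

R is symmetric with unit diagonal. Assembling:

R = [[1, 0.6667, 0.3118],
 [0.6667, 1, 0.412],
 [0.3118, 0.412, 1]]


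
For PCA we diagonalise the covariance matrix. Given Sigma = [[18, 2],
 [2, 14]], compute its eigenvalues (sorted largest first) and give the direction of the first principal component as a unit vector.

Step 1 — characteristic polynomial of 2×2 Sigma:
  det(Sigma - λI) = λ² - trace · λ + det = 0.
  trace = 18 + 14 = 32, det = 18·14 - (2)² = 248.
Step 2 — discriminant:
  Δ = trace² - 4·det = 1024 - 992 = 32.
Step 3 — eigenvalues:
  λ = (trace ± √Δ)/2 = (32 ± 5.6569)/2,
  λ_1 = 18.8284,  λ_2 = 13.1716.

Step 4 — unit eigenvector for λ_1: solve (Sigma - λ_1 I)v = 0. First row:
  (18 - 18.8284)·v_x + (2)·v_y = 0, i.e. (-0.8284)·v_x + (2)·v_y = 0,
  so v ∝ (b, λ_1 - a) = (2, 0.8284) = u.
  ||u|| = √((2)² + (0.8284)²) = √(4.6863) ≈ 2.1648,
  v_1 = u/||u|| ≈ (0.9239, 0.3827) (||v_1|| = 1).

λ_1 = 18.8284,  λ_2 = 13.1716;  v_1 ≈ (0.9239, 0.3827)


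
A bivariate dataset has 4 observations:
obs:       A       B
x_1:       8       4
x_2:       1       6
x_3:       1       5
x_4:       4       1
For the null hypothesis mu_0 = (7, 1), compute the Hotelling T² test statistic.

Step 1 — sample mean vector:
  mean(A) = (8 + 1 + 1 + 4) / 4 = 14/4 = 3.5
  mean(B) = (4 + 6 + 5 + 1) / 4 = 16/4 = 4
  x̄ = (3.5, 4),  deviation x̄ - mu_0 = (3.5, 4) - (7, 1) = (-3.5, 3).

Step 2 — sample covariance matrix, S[i,j] = (1/(n-1)) · Σ_k (x_{k,i} - mean_i) · (x_{k,j} - mean_j), divisor n-1 = 3:
  S[A,A] = ((4.5)·(4.5) + (-2.5)·(-2.5) + (-2.5)·(-2.5) + (0.5)·(0.5)) / 3 = 33/3 = 11
  S[A,B] = ((4.5)·(0) + (-2.5)·(2) + (-2.5)·(1) + (0.5)·(-3)) / 3 = -9/3 = -3
  S[B,B] = ((0)·(0) + (2)·(2) + (1)·(1) + (-3)·(-3)) / 3 = 14/3 = 4.6667
  S = [[11, -3],
 [-3, 4.6667]].

Step 3 — invert S. det(S) = 11·4.6667 - (-3)² = 42.3333.
  S^{-1} = (1/det) · [[d, -b], [-b, a]] = [[0.1102, 0.0709],
 [0.0709, 0.2598]].

Step 4 — quadratic form (x̄ - mu_0)^T · S^{-1} · (x̄ - mu_0):
  S^{-1} · (x̄ - mu_0) = (-0.1732, 0.5315),
  (x̄ - mu_0)^T · [...] = (-3.5)·(-0.1732) + (3)·(0.5315) = 2.2008.

Step 5 — scale by n: T² = 4 · 2.2008 = 8.8031.

T² ≈ 8.8031


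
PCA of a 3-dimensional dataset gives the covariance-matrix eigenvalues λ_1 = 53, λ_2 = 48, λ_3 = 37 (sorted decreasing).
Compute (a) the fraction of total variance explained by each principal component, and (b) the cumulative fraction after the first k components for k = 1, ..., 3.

Step 1 — total variance = trace(Sigma) = Σ λ_i = 53 + 48 + 37 = 138.

Step 2 — fraction explained by component i = λ_i / Σ λ:
  PC1: 53/138 = 0.3841
  PC2: 48/138 = 0.3478
  PC3: 37/138 = 0.2681

Step 3 — cumulative fraction after k components = (λ_1 + ... + λ_k) / Σ λ:
  k = 1: 53/138 = 0.3841
  k = 2: (53 + 48)/138 = 101/138 = 0.7319
  k = 3: (53 + 48 + 37)/138 = 138/138 = 1

Summary (fraction, with percent):

explained: PC1 0.3841 (38.41%), PC2 0.3478 (34.78%), PC3 0.2681 (26.81%);  cumulative: 0.3841, 0.7319, 1
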